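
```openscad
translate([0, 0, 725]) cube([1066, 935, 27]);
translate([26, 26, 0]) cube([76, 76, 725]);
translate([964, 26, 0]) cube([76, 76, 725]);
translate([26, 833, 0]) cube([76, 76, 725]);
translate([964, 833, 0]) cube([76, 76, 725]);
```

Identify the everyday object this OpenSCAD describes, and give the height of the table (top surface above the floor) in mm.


A table. The table height is 752 mm.

A 1066×935×27 slab sits at z = 725 on four 76 mm square posts — a table. The top surface is at 725 + 27 = 752 mm.


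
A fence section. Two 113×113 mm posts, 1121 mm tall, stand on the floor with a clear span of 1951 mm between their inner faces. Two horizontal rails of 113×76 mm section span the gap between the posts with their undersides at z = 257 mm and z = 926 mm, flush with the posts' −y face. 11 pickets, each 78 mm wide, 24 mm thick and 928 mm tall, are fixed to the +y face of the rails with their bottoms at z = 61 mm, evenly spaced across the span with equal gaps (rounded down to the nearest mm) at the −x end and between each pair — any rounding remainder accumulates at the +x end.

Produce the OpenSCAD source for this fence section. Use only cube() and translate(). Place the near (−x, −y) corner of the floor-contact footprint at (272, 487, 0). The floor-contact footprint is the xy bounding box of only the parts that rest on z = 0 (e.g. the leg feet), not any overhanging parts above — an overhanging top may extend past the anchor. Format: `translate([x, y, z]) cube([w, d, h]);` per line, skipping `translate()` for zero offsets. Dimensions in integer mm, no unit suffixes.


translate([272, 487, 0]) cube([113, 113, 1121]);
translate([2336, 487, 0]) cube([113, 113, 1121]);
translate([385, 487, 257]) cube([1951, 113, 76]);
translate([385, 487, 926]) cube([1951, 113, 76]);
translate([476, 600, 61]) cube([78, 24, 928]);
translate([645, 600, 61]) cube([78, 24, 928]);
translate([814, 600, 61]) cube([78, 24, 928]);
translate([983, 600, 61]) cube([78, 24, 928]);
translate([1152, 600, 61]) cube([78, 24, 928]);
translate([1321, 600, 61]) cube([78, 24, 928]);
translate([1490, 600, 61]) cube([78, 24, 928]);
translate([1659, 600, 61]) cube([78, 24, 928]);
translate([1828, 600, 61]) cube([78, 24, 928]);
translate([1997, 600, 61]) cube([78, 24, 928]);
translate([2166, 600, 61]) cube([78, 24, 928]);


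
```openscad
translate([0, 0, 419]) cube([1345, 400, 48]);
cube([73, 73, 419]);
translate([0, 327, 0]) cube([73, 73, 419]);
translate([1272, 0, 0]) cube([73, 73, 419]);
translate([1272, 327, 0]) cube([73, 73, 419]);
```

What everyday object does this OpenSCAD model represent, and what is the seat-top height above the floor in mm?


A bench. The seat-top height is 467 mm.

A long slab on four corner posts — a bench. The slab sits at z = 419 with thickness 48, so the top is 419 + 48 = 467 mm.


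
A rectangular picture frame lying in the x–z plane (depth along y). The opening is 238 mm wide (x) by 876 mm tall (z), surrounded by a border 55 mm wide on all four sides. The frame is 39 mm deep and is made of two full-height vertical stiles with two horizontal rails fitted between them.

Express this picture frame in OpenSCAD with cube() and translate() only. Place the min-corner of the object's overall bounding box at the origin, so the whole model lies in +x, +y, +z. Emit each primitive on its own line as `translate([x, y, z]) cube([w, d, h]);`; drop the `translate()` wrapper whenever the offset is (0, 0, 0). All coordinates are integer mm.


cube([55, 39, 986]);
translate([293, 0, 0]) cube([55, 39, 986]);
translate([55, 0, 0]) cube([238, 39, 55]);
translate([55, 0, 931]) cube([238, 39, 55]);


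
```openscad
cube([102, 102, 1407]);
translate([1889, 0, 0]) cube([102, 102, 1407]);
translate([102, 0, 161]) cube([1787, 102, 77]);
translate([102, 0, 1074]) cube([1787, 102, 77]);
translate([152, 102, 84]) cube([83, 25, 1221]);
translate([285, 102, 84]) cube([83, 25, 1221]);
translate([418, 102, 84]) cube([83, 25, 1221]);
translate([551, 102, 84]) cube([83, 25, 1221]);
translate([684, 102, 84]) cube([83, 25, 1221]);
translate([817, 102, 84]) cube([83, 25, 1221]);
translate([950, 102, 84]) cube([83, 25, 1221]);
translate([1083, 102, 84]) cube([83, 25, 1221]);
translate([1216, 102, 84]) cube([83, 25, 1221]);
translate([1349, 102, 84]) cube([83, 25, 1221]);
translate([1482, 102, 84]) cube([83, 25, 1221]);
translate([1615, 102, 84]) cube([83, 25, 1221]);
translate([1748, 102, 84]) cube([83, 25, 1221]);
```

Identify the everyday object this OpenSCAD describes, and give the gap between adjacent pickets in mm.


A fence section. The picket gap is 50 mm.

Two posts, two rails, 13 pickets — a fence section. Span 1787 mm holds 13 pickets of 83 mm with 14 equal gaps: ⌊(1787 − 13·83) / 14⌋ = 50 mm.


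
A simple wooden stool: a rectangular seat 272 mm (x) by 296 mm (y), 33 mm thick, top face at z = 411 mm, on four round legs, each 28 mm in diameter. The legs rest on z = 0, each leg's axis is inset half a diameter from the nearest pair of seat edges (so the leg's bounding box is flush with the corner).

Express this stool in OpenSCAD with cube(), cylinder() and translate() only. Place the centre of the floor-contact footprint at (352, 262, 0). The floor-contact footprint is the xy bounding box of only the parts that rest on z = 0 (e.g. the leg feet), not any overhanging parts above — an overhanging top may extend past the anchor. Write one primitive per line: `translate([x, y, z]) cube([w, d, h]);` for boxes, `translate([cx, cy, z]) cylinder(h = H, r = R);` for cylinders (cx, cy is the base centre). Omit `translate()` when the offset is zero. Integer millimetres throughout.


// leg_h = 411 - 33 = 378
translate([216, 114, 378]) cube([272, 296, 33]);
translate([230, 128, 0]) cylinder(h = 378, r = 14);
translate([474, 128, 0]) cylinder(h = 378, r = 14);
translate([230, 396, 0]) cylinder(h = 378, r = 14);
translate([474, 396, 0]) cylinder(h = 378, r = 14);


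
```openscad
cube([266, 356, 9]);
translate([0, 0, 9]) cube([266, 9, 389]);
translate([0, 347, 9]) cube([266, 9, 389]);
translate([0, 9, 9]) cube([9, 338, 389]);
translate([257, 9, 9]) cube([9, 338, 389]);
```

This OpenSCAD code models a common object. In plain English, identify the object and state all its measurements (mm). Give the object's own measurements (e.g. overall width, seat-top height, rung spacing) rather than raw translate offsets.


An open-topped rectangular box: outside dimensions 266×356×398 mm, with a uniform wall and base thickness of 9 mm. The base is a full 266×356 slab on the floor; four walls sit on top of the base. The front and back walls (the −y and +y sides) span the full width; the two side walls fit between them.


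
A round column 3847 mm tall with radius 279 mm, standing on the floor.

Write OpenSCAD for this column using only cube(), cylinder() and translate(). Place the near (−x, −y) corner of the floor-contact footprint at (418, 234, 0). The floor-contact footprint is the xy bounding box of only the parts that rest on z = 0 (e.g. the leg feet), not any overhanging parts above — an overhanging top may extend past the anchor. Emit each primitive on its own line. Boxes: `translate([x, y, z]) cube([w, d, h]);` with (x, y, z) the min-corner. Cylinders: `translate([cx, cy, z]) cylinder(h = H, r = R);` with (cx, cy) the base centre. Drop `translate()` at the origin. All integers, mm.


translate([697, 513, 0]) cylinder(h = 3847, r = 279);


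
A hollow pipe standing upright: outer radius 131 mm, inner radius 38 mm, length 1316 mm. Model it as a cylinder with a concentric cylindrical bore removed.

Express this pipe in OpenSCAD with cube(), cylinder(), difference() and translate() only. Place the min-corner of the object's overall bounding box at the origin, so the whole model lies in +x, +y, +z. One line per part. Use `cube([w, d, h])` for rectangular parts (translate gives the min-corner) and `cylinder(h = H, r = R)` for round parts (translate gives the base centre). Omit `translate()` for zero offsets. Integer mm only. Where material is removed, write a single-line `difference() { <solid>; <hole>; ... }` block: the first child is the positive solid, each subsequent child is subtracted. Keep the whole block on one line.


difference() { translate([131, 131, 0]) cylinder(h = 1316, r = 131); translate([131, 131, 0]) cylinder(h = 1316, r = 38); }


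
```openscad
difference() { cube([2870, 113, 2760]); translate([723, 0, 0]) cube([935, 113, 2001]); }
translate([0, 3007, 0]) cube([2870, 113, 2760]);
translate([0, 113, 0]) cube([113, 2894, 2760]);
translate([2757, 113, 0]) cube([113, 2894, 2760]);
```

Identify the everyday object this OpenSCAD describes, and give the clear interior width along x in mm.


A single room. The interior width is 2644 mm.

Four walls enclosing a rectangle with a door in the front wall — a room. Outside width 2870 minus two 113 mm walls gives 2644 mm.


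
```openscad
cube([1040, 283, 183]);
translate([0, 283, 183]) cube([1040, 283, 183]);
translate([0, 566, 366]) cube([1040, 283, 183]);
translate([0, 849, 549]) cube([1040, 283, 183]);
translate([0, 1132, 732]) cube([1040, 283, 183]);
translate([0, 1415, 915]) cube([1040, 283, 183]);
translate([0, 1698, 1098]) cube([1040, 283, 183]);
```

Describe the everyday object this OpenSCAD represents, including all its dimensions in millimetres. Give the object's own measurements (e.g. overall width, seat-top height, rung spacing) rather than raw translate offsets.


A straight staircase of 7 solid steps. Each step is 1040 mm wide (x), 283 mm deep (y, the going) and 183 mm tall (the rise). The first step rests on the floor; each subsequent step sits one going further in +y and one rise higher in +z, directly behind and above the previous step with no overlap.


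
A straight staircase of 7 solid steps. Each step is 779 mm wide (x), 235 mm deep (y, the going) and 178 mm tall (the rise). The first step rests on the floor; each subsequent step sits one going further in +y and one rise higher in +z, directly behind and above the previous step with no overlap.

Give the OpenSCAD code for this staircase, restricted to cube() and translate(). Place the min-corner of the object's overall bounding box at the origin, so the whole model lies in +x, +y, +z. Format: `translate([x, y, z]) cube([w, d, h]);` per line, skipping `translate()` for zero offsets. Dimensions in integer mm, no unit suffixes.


cube([779, 235, 178]);
translate([0, 235, 178]) cube([779, 235, 178]);
translate([0, 470, 356]) cube([779, 235, 178]);
translate([0, 705, 534]) cube([779, 235, 178]);
translate([0, 940, 712]) cube([779, 235, 178]);
translate([0, 1175, 890]) cube([779, 235, 178]);
translate([0, 1410, 1068]) cube([779, 235, 178]);


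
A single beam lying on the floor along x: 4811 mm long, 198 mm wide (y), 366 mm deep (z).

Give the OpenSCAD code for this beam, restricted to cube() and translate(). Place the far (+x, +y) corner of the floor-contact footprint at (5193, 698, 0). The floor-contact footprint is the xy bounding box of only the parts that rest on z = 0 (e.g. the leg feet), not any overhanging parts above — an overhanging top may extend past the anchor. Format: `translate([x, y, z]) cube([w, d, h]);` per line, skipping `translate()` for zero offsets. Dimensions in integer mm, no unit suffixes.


translate([382, 500, 0]) cube([4811, 198, 366]);


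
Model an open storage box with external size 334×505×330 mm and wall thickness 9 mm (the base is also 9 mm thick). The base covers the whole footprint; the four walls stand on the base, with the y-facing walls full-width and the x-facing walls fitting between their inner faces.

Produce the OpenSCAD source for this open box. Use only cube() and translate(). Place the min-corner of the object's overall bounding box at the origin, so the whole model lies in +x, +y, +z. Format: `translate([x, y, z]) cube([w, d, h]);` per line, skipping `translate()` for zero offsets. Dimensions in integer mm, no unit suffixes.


cube([334, 505, 9]);
translate([0, 0, 9]) cube([334, 9, 321]);
translate([0, 496, 9]) cube([334, 9, 321]);
translate([0, 9, 9]) cube([9, 487, 321]);
translate([325, 9, 9]) cube([9, 487, 321]);


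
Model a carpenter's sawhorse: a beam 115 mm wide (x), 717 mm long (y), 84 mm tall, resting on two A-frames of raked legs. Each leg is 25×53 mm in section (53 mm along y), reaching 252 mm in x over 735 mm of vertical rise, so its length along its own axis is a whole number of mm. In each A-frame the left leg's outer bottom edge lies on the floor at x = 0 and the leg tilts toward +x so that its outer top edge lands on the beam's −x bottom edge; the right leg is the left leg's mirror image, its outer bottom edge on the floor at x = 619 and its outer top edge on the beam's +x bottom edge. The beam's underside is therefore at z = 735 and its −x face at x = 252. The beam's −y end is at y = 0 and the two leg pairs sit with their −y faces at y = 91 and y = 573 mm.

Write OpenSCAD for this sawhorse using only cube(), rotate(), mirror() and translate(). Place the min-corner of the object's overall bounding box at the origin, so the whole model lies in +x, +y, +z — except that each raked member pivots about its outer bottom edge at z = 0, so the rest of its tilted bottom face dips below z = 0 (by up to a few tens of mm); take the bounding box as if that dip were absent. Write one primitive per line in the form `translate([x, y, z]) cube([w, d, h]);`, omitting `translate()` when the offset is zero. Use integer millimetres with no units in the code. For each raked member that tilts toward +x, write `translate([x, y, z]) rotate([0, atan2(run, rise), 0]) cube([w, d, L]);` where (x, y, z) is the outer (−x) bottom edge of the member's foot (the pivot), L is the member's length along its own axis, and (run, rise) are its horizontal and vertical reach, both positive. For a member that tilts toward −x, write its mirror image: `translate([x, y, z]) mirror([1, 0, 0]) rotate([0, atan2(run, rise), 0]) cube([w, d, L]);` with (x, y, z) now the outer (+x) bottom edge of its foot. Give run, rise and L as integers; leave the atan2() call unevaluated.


translate([252, 0, 735]) cube([115, 717, 84]);
translate([0, 91, 0]) rotate([0, atan2(252, 735), 0]) cube([25, 53, 777]);
translate([619, 91, 0]) mirror([1, 0, 0]) rotate([0, atan2(252, 735), 0]) cube([25, 53, 777]);
translate([0, 573, 0]) rotate([0, atan2(252, 735), 0]) cube([25, 53, 777]);
translate([619, 573, 0]) mirror([1, 0, 0]) rotate([0, atan2(252, 735), 0]) cube([25, 53, 777]);


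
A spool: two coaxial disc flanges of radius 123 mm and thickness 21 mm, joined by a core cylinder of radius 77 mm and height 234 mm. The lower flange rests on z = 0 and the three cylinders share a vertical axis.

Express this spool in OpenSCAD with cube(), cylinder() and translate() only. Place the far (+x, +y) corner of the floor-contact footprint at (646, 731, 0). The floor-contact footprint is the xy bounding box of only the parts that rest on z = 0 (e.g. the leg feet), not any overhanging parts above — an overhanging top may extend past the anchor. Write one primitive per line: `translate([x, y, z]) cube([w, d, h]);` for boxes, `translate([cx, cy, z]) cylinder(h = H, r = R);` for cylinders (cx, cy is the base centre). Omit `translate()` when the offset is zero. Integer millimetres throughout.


translate([523, 608, 0]) cylinder(h = 21, r = 123);
translate([523, 608, 21]) cylinder(h = 234, r = 77);
translate([523, 608, 255]) cylinder(h = 21, r = 123);


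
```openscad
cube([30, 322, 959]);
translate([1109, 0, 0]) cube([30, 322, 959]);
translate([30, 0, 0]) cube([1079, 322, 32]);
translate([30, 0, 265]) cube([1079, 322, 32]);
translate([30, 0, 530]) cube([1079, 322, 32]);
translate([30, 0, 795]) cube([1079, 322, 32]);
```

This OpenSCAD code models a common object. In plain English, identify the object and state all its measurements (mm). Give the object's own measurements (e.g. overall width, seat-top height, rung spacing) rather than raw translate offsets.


An open bookshelf. Two side panels, each 30 mm thick, 322 mm deep and 959 mm tall, stand 1139 mm apart (outside-to-outside). Between them sit 4 shelves, each 32 mm thick and 322 mm deep, spanning the full gap between the sides. The bottom shelf rests on the floor (its underside at z = 0) and the clear gap between one shelf's top and the next shelf's underside is 233 mm.


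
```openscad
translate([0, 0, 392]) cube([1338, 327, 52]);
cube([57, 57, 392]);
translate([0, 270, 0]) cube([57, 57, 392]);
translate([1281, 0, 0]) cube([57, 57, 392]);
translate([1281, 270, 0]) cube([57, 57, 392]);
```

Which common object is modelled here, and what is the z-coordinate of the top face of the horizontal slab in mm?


A bench. The seat-top height is 444 mm.

A long slab on four corner posts — a bench. The slab sits at z = 392 with thickness 52, so the top is 392 + 52 = 444 mm.


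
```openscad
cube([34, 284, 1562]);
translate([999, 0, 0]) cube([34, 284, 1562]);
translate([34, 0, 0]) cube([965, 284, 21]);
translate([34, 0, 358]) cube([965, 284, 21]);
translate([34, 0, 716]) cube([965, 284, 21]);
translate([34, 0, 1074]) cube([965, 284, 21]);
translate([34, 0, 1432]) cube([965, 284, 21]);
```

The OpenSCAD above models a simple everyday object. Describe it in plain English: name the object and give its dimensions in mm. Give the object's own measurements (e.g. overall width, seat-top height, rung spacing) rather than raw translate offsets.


An open bookshelf. Two side panels, each 34 mm thick, 284 mm deep and 1562 mm tall, stand 1033 mm apart (outside-to-outside). Between them sit 5 shelves, each 21 mm thick and 284 mm deep, spanning the full gap between the sides. The bottom shelf rests on the floor (its underside at z = 0) and the clear gap between one shelf's top and the next shelf's underside is 337 mm.


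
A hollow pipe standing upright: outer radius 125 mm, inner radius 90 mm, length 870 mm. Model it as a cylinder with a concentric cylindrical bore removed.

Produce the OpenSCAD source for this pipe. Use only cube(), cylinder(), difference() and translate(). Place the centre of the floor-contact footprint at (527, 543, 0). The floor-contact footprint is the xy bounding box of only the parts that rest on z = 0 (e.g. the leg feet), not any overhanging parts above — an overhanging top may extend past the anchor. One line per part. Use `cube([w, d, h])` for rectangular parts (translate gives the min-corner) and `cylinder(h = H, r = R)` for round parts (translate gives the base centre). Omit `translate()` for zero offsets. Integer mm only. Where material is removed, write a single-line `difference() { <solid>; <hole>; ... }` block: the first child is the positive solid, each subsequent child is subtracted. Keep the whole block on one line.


difference() { translate([527, 543, 0]) cylinder(h = 870, r = 125); translate([527, 543, 0]) cylinder(h = 870, r = 90); }


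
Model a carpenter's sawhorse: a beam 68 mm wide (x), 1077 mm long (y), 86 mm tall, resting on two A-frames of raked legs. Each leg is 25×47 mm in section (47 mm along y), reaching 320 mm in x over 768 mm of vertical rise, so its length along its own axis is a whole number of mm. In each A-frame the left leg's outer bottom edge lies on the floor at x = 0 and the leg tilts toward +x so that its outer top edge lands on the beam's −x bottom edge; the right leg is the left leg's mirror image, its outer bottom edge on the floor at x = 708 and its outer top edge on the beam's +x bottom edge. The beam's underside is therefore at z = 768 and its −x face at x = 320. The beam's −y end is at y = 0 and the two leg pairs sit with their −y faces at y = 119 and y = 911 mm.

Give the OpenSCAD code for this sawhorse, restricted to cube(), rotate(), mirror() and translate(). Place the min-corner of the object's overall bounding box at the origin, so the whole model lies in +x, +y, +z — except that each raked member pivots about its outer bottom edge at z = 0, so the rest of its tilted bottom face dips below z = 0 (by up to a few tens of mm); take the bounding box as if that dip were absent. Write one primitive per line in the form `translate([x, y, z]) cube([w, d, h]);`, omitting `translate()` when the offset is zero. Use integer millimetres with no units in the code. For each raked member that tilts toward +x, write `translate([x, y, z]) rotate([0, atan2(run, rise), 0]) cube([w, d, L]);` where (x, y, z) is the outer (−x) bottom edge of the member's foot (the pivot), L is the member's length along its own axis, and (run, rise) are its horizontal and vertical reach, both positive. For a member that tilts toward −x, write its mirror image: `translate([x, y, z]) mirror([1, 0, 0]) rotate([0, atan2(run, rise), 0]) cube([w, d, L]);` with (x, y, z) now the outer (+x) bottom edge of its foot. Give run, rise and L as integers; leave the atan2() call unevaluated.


// leg length = √(320² + 768²) = 832
// right-leg outer foot x = 2·320 + 68 = 708
// beam min-corner = (320, 0, 768)
translate([320, 0, 768]) cube([68, 1077, 86]);
translate([0, 119, 0]) rotate([0, atan2(320, 768), 0]) cube([25, 47, 832]);
translate([708, 119, 0]) mirror([1, 0, 0]) rotate([0, atan2(320, 768), 0]) cube([25, 47, 832]);
translate([0, 911, 0]) rotate([0, atan2(320, 768), 0]) cube([25, 47, 832]);
translate([708, 911, 0]) mirror([1, 0, 0]) rotate([0, atan2(320, 768), 0]) cube([25, 47, 832]);


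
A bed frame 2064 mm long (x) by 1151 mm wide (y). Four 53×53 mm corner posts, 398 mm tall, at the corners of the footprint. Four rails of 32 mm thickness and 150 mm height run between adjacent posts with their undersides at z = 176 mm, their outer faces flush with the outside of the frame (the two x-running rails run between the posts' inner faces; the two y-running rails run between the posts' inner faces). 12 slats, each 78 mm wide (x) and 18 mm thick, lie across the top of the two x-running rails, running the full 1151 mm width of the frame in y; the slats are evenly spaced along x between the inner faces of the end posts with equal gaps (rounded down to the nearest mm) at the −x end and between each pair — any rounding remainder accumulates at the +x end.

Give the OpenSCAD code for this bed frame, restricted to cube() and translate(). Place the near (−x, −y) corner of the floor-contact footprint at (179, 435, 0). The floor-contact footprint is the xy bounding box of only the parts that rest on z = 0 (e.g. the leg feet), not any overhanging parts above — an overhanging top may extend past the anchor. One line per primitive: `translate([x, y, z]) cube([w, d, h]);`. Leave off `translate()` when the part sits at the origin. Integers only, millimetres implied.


translate([179, 435, 0]) cube([53, 53, 398]);
translate([179, 1533, 0]) cube([53, 53, 398]);
translate([2190, 435, 0]) cube([53, 53, 398]);
translate([2190, 1533, 0]) cube([53, 53, 398]);
translate([232, 435, 176]) cube([1958, 32, 150]);
translate([232, 1554, 176]) cube([1958, 32, 150]);
translate([179, 488, 176]) cube([32, 1045, 150]);
translate([2211, 488, 176]) cube([32, 1045, 150]);
translate([310, 435, 326]) cube([78, 1151, 18]);
translate([466, 435, 326]) cube([78, 1151, 18]);
translate([622, 435, 326]) cube([78, 1151, 18]);
translate([778, 435, 326]) cube([78, 1151, 18]);
translate([934, 435, 326]) cube([78, 1151, 18]);
translate([1090, 435, 326]) cube([78, 1151, 18]);
translate([1246, 435, 326]) cube([78, 1151, 18]);
translate([1402, 435, 326]) cube([78, 1151, 18]);
translate([1558, 435, 326]) cube([78, 1151, 18]);
translate([1714, 435, 326]) cube([78, 1151, 18]);
translate([1870, 435, 326]) cube([78, 1151, 18]);
translate([2026, 435, 326]) cube([78, 1151, 18]);


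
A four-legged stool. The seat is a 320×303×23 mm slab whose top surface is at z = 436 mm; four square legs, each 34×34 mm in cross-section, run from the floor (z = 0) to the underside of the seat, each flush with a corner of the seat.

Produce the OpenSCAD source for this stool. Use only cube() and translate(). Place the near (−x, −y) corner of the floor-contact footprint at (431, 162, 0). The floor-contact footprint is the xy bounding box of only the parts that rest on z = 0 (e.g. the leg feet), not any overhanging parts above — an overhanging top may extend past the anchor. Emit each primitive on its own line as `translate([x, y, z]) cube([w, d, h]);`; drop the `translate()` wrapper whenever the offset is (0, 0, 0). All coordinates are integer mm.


// leg_h = 436 - 23 = 413
translate([431, 162, 413]) cube([320, 303, 23]);
translate([431, 162, 0]) cube([34, 34, 413]);
translate([717, 162, 0]) cube([34, 34, 413]);
translate([431, 431, 0]) cube([34, 34, 413]);
translate([717, 431, 0]) cube([34, 34, 413]);


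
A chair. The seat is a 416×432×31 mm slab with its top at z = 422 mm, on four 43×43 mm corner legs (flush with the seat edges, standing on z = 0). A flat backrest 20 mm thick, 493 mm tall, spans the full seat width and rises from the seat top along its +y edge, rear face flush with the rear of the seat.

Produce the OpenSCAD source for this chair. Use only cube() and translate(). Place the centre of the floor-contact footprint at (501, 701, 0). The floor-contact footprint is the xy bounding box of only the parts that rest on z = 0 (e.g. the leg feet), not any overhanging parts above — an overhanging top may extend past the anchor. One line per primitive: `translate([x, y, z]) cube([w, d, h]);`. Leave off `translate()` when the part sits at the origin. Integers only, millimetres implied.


translate([293, 485, 391]) cube([416, 432, 31]);
translate([293, 485, 0]) cube([43, 43, 391]);
translate([666, 485, 0]) cube([43, 43, 391]);
translate([293, 874, 0]) cube([43, 43, 391]);
translate([666, 874, 0]) cube([43, 43, 391]);
translate([293, 897, 422]) cube([416, 20, 493]);


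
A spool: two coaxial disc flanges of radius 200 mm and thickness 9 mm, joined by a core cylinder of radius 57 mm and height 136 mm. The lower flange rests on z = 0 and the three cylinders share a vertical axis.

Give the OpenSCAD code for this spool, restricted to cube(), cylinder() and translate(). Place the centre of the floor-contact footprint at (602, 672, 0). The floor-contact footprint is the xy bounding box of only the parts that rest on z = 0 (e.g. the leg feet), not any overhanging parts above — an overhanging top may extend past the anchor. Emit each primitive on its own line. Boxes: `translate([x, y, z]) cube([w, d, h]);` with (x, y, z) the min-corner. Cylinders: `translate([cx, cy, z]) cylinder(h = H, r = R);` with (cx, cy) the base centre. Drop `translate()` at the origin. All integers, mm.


translate([602, 672, 0]) cylinder(h = 9, r = 200);
translate([602, 672, 9]) cylinder(h = 136, r = 57);
translate([602, 672, 145]) cylinder(h = 9, r = 200);


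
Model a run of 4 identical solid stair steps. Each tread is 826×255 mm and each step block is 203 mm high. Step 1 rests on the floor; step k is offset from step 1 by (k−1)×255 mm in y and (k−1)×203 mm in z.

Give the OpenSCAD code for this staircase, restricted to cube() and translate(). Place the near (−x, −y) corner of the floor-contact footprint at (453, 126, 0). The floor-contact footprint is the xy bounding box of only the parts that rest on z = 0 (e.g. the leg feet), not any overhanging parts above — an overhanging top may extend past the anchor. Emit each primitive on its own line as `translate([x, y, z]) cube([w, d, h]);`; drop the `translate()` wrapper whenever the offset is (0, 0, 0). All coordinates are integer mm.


translate([453, 126, 0]) cube([826, 255, 203]);
translate([453, 381, 203]) cube([826, 255, 203]);
translate([453, 636, 406]) cube([826, 255, 203]);
translate([453, 891, 609]) cube([826, 255, 203]);


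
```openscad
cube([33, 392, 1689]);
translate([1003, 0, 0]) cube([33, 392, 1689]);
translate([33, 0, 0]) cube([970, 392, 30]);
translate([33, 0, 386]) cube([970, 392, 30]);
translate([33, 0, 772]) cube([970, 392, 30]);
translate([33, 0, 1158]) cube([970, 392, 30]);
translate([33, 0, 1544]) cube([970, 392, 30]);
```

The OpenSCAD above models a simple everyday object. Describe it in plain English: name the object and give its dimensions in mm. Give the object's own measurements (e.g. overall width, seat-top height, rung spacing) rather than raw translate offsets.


An open bookshelf. Two side panels, each 33 mm thick, 392 mm deep and 1689 mm tall, stand 1036 mm apart (outside-to-outside). Between them sit 5 shelves, each 30 mm thick and 392 mm deep, spanning the full gap between the sides. The bottom shelf rests on the floor (its underside at z = 0) and the clear gap between one shelf's top and the next shelf's underside is 356 mm.


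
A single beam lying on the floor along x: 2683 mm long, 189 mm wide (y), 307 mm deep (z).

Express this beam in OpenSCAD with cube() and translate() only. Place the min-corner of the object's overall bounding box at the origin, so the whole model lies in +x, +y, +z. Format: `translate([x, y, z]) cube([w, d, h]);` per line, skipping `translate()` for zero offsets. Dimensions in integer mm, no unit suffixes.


cube([2683, 189, 307]);


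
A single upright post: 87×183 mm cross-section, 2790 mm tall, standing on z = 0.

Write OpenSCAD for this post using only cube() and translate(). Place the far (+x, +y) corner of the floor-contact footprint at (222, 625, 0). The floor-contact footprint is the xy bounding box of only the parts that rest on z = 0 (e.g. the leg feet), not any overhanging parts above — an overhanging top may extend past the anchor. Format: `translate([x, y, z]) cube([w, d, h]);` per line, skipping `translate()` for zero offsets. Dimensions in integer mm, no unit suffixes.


translate([135, 442, 0]) cube([87, 183, 2790]);


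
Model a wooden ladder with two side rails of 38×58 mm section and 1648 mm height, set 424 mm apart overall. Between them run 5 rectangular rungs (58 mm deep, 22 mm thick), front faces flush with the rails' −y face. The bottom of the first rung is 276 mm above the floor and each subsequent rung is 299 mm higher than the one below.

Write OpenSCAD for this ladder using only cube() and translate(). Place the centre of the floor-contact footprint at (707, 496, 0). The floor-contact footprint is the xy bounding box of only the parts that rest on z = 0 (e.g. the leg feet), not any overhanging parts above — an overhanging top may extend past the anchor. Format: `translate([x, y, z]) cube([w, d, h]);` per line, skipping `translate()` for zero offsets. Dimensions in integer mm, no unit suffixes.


translate([495, 467, 0]) cube([38, 58, 1648]);
translate([881, 467, 0]) cube([38, 58, 1648]);
translate([533, 467, 276]) cube([348, 58, 22]);
translate([533, 467, 575]) cube([348, 58, 22]);
translate([533, 467, 874]) cube([348, 58, 22]);
translate([533, 467, 1173]) cube([348, 58, 22]);
translate([533, 467, 1472]) cube([348, 58, 22]);


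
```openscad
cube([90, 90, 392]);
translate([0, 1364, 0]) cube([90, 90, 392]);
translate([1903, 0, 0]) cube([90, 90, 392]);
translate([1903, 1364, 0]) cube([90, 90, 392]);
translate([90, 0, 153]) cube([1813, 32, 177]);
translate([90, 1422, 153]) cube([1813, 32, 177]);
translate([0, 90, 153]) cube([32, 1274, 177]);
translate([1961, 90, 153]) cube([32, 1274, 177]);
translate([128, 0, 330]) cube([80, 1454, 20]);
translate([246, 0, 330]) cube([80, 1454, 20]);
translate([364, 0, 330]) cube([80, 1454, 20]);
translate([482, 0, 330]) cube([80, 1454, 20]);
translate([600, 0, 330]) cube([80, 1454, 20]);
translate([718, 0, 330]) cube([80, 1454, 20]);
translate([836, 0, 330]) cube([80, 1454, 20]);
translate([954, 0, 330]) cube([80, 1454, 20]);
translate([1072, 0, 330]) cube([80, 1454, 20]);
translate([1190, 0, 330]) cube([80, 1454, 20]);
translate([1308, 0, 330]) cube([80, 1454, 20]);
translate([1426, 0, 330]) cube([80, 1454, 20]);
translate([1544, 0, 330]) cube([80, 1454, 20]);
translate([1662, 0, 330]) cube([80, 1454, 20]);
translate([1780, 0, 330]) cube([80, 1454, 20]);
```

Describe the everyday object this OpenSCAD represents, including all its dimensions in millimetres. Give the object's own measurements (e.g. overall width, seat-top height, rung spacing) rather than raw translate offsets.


A bed frame 1993 mm long (x) by 1454 mm wide (y). Four 90×90 mm corner posts, 392 mm tall, at the corners of the footprint. Four rails of 32 mm thickness and 177 mm height run between adjacent posts with their undersides at z = 153 mm, their outer faces flush with the outside of the frame (the two x-running rails run between the posts' inner faces; the two y-running rails run between the posts' inner faces). 15 slats, each 80 mm wide (x) and 20 mm thick, lie across the top of the two x-running rails, running the full 1454 mm width of the frame in y; along x they sit between the end posts with a 38 mm gap after the −x posts and between neighbouring slats, leaving 43 mm before the +x posts.


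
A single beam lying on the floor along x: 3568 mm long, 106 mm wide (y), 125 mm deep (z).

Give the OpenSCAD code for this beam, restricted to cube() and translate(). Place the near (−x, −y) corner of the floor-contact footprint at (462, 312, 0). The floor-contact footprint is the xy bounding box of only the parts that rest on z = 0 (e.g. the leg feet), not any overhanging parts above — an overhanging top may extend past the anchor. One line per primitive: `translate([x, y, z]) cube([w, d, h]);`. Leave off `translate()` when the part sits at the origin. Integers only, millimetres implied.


translate([462, 312, 0]) cube([3568, 106, 125]);


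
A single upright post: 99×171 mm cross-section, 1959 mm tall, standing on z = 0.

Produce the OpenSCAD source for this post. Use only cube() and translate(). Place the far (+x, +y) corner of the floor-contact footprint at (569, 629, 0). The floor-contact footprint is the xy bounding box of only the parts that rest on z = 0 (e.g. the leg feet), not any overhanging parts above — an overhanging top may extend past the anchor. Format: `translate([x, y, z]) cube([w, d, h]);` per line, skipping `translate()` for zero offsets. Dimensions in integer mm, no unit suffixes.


translate([470, 458, 0]) cube([99, 171, 1959]);


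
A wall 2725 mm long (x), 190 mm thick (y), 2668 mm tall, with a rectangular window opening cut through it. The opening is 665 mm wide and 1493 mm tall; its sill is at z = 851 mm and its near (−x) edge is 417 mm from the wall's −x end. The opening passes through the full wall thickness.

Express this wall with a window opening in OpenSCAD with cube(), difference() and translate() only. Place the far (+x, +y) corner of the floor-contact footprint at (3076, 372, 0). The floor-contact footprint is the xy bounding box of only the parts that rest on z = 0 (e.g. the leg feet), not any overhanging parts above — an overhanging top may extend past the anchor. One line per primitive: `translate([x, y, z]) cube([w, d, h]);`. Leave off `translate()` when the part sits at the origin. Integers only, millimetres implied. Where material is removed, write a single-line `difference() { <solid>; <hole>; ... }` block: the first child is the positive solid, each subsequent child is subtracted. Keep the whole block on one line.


difference() { translate([351, 182, 0]) cube([2725, 190, 2668]); translate([768, 182, 851]) cube([665, 190, 1493]); }


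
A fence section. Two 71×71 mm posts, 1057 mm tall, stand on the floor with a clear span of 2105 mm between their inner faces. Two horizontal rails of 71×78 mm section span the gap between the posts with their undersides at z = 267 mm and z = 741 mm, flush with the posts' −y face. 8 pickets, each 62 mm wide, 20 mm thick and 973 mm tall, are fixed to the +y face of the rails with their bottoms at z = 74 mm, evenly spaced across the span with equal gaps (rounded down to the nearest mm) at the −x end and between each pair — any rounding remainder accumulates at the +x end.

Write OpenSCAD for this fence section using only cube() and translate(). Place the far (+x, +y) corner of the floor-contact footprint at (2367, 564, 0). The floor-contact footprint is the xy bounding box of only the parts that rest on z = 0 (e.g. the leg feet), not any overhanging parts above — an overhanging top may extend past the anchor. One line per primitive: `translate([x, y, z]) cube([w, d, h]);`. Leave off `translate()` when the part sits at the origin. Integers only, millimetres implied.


translate([120, 493, 0]) cube([71, 71, 1057]);
translate([2296, 493, 0]) cube([71, 71, 1057]);
translate([191, 493, 267]) cube([2105, 71, 78]);
translate([191, 493, 741]) cube([2105, 71, 78]);
translate([369, 564, 74]) cube([62, 20, 973]);
translate([609, 564, 74]) cube([62, 20, 973]);
translate([849, 564, 74]) cube([62, 20, 973]);
translate([1089, 564, 74]) cube([62, 20, 973]);
translate([1329, 564, 74]) cube([62, 20, 973]);
translate([1569, 564, 74]) cube([62, 20, 973]);
translate([1809, 564, 74]) cube([62, 20, 973]);
translate([2049, 564, 74]) cube([62, 20, 973]);


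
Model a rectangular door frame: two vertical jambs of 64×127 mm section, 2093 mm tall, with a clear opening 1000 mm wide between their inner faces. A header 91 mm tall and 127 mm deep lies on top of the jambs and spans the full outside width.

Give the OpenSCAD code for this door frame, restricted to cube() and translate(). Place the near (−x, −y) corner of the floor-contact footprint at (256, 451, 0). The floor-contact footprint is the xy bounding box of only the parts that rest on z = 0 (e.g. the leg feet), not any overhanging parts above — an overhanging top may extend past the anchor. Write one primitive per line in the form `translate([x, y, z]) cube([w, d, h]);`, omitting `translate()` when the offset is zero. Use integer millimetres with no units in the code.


translate([256, 451, 0]) cube([64, 127, 2093]);
translate([1320, 451, 0]) cube([64, 127, 2093]);
translate([256, 451, 2093]) cube([1128, 127, 91]);


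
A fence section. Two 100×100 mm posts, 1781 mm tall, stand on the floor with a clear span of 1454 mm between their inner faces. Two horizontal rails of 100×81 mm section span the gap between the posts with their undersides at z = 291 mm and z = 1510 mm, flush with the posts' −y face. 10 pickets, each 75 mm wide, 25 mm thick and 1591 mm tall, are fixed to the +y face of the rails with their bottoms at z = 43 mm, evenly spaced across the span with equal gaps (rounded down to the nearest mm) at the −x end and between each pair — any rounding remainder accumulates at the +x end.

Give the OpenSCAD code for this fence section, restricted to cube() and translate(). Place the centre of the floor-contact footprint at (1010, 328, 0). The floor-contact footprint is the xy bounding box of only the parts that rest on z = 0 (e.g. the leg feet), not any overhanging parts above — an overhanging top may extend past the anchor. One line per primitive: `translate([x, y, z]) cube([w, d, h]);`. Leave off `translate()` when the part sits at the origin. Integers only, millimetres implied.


translate([183, 278, 0]) cube([100, 100, 1781]);
translate([1737, 278, 0]) cube([100, 100, 1781]);
translate([283, 278, 291]) cube([1454, 100, 81]);
translate([283, 278, 1510]) cube([1454, 100, 81]);
translate([347, 378, 43]) cube([75, 25, 1591]);
translate([486, 378, 43]) cube([75, 25, 1591]);
translate([625, 378, 43]) cube([75, 25, 1591]);
translate([764, 378, 43]) cube([75, 25, 1591]);
translate([903, 378, 43]) cube([75, 25, 1591]);
translate([1042, 378, 43]) cube([75, 25, 1591]);
translate([1181, 378, 43]) cube([75, 25, 1591]);
translate([1320, 378, 43]) cube([75, 25, 1591]);
translate([1459, 378, 43]) cube([75, 25, 1591]);
translate([1598, 378, 43]) cube([75, 25, 1591]);


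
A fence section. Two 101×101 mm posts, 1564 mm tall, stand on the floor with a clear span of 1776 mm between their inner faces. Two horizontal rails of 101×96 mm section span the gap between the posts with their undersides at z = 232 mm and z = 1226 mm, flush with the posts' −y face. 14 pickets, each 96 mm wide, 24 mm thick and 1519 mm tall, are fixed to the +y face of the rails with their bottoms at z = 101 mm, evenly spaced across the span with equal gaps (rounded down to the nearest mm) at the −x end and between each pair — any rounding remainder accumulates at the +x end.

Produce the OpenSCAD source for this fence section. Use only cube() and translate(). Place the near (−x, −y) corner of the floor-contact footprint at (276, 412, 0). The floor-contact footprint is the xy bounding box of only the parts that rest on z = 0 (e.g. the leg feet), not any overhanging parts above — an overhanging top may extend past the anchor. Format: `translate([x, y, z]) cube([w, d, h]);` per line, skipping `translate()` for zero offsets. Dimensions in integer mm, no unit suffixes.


translate([276, 412, 0]) cube([101, 101, 1564]);
translate([2153, 412, 0]) cube([101, 101, 1564]);
translate([377, 412, 232]) cube([1776, 101, 96]);
translate([377, 412, 1226]) cube([1776, 101, 96]);
translate([405, 513, 101]) cube([96, 24, 1519]);
translate([529, 513, 101]) cube([96, 24, 1519]);
translate([653, 513, 101]) cube([96, 24, 1519]);
translate([777, 513, 101]) cube([96, 24, 1519]);
translate([901, 513, 101]) cube([96, 24, 1519]);
translate([1025, 513, 101]) cube([96, 24, 1519]);
translate([1149, 513, 101]) cube([96, 24, 1519]);
translate([1273, 513, 101]) cube([96, 24, 1519]);
translate([1397, 513, 101]) cube([96, 24, 1519]);
translate([1521, 513, 101]) cube([96, 24, 1519]);
translate([1645, 513, 101]) cube([96, 24, 1519]);
translate([1769, 513, 101]) cube([96, 24, 1519]);
translate([1893, 513, 101]) cube([96, 24, 1519]);
translate([2017, 513, 101]) cube([96, 24, 1519]);
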